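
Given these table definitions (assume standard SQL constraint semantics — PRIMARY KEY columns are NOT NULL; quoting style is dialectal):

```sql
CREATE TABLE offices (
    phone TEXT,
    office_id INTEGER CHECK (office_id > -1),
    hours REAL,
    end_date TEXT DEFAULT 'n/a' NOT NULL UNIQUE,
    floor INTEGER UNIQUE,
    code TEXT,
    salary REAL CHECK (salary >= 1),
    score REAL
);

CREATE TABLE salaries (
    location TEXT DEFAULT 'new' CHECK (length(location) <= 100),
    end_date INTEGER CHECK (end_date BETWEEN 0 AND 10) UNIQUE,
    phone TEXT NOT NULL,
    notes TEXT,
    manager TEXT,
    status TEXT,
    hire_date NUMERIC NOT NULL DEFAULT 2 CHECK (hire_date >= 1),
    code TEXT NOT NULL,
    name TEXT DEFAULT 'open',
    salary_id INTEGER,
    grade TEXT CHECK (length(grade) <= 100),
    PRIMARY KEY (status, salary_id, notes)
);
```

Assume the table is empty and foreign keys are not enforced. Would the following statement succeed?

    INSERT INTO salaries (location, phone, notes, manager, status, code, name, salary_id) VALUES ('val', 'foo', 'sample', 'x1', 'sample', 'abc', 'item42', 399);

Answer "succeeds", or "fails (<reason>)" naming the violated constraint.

NOT NULL columns: code is supplied; hire_date defaults to 2; notes is supplied; phone is supplied; salary_id is supplied; status is supplied.
CHECK constraints: 'val' satisfies (length(location) <= 100).
No constraint is violated.

succeeds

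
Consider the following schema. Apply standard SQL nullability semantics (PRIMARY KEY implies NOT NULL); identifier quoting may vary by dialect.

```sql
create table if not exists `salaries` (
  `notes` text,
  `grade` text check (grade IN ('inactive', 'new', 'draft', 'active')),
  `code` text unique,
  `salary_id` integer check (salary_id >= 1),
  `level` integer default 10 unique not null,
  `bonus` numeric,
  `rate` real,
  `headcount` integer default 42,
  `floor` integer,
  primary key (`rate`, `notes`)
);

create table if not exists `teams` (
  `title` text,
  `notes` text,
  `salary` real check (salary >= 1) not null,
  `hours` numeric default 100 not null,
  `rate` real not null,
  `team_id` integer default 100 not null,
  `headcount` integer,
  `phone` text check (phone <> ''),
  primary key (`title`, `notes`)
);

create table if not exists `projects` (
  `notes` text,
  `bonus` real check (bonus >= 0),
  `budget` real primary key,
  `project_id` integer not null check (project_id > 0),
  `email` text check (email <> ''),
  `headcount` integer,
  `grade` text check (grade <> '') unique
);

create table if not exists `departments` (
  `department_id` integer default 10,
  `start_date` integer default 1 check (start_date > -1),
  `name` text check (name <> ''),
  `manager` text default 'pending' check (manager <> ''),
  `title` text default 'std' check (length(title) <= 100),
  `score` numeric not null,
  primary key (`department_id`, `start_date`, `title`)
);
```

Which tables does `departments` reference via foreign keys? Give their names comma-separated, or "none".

No column in departments has a REFERENCES clause.

none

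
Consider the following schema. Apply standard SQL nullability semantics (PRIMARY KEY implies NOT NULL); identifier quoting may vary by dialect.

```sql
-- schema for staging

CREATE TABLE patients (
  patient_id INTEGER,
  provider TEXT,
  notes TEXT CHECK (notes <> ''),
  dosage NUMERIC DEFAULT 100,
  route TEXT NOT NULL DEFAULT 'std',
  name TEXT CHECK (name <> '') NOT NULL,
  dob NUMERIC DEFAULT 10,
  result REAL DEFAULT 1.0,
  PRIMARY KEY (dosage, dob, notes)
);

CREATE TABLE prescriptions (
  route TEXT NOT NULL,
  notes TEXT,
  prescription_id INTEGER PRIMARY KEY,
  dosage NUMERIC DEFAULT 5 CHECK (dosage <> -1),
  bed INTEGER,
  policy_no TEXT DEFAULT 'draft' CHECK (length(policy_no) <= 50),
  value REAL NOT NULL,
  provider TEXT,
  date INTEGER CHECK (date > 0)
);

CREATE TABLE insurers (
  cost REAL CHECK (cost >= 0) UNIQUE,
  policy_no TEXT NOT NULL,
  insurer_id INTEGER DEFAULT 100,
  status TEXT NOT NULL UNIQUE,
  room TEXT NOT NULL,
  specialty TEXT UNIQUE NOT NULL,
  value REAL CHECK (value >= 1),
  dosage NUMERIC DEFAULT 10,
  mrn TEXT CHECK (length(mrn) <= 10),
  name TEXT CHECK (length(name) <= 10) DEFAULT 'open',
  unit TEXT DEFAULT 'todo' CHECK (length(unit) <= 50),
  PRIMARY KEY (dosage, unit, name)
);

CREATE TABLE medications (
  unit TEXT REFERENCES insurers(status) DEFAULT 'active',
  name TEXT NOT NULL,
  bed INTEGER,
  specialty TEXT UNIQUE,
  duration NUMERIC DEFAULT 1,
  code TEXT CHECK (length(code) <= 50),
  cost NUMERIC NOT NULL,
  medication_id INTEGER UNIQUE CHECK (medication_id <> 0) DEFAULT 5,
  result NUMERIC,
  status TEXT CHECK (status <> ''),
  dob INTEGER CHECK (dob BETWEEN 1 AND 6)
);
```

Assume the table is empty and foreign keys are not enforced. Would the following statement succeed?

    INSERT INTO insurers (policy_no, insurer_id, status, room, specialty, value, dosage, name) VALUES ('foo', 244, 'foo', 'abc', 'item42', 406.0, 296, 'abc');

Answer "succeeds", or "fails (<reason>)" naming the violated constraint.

succeeds

NOT NULL columns: dosage is supplied; name is supplied; policy_no is supplied; room is supplied; specialty is supplied; status is supplied; unit defaults to 'todo'.
CHECK constraints: 406.0 satisfies (value >= 1); 'abc' satisfies (length(name) <= 10).
No constraint is violated.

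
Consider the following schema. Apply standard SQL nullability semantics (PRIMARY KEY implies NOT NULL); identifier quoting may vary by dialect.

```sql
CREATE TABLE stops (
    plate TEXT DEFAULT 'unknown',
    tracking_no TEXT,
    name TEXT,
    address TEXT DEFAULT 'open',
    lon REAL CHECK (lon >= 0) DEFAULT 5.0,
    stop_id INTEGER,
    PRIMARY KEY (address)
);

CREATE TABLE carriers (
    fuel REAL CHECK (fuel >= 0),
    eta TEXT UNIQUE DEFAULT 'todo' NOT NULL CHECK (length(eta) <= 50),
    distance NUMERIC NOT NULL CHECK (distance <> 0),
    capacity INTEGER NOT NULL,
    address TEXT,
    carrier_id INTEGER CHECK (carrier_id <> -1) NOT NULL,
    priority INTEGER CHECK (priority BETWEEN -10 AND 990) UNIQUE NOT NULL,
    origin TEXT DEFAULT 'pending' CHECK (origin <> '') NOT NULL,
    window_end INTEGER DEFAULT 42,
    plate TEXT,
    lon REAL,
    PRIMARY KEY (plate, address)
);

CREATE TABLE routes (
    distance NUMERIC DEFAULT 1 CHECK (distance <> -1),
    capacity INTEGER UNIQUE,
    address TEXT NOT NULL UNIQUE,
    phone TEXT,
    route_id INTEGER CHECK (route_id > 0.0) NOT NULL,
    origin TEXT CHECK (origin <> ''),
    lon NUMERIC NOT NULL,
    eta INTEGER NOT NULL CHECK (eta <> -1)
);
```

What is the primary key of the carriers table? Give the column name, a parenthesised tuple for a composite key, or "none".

A table-level PRIMARY KEY clause names 2 columns: plate, address.
This is a composite key — the combination is unique, not each column individually.

(plate, address)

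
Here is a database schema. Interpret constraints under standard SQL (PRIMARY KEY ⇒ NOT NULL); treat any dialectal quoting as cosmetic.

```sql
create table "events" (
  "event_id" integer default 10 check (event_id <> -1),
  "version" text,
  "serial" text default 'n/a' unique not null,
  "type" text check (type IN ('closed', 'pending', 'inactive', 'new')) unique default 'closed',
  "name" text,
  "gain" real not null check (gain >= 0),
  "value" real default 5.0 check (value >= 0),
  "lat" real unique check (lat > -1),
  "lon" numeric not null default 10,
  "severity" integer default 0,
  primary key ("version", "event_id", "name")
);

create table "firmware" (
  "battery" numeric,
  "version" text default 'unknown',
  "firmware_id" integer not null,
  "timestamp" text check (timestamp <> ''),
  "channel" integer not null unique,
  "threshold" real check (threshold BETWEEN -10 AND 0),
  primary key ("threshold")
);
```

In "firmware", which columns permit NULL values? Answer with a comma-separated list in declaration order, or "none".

battery, version, timestamp

- battery: no NOT NULL constraint applies → nullable.
- version: DEFAULT only fills an omitted column; an explicit NULL is still allowed → nullable.
- firmware_id: declared NOT NULL → not nullable.
- timestamp: CHECK does not forbid NULL (a CHECK constraint passes when its expression is NULL) → nullable.
- channel: declared NOT NULL → not nullable.
- threshold: part of the PRIMARY KEY, which implies NOT NULL → not nullable.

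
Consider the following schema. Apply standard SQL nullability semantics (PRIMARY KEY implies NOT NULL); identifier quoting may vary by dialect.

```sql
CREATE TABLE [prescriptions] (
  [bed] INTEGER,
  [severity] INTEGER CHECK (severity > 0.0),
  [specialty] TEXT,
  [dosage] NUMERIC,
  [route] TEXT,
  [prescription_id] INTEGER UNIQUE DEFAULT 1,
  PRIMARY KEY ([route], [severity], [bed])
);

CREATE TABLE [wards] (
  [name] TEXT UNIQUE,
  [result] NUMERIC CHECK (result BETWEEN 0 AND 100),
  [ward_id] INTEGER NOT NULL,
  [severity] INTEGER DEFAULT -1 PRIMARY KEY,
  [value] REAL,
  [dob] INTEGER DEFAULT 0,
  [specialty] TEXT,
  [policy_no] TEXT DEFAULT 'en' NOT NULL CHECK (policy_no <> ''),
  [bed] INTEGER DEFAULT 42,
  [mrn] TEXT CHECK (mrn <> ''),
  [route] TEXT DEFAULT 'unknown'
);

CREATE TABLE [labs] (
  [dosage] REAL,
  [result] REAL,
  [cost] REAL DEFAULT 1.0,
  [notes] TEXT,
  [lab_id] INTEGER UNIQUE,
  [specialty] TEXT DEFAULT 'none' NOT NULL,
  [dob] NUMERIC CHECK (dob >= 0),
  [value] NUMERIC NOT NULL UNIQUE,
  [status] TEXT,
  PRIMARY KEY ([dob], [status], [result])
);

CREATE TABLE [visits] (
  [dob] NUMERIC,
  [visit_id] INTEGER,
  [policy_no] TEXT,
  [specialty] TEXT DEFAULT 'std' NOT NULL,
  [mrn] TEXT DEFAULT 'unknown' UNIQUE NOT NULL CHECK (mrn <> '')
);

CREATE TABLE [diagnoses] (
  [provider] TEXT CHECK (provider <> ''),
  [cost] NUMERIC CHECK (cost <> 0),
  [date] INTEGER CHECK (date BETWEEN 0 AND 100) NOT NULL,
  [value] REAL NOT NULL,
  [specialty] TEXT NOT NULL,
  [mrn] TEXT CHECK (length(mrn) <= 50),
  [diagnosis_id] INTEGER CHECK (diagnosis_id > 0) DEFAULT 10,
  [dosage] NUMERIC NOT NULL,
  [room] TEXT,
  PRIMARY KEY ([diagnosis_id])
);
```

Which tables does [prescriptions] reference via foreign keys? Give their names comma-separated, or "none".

No column in prescriptions has a REFERENCES clause.

none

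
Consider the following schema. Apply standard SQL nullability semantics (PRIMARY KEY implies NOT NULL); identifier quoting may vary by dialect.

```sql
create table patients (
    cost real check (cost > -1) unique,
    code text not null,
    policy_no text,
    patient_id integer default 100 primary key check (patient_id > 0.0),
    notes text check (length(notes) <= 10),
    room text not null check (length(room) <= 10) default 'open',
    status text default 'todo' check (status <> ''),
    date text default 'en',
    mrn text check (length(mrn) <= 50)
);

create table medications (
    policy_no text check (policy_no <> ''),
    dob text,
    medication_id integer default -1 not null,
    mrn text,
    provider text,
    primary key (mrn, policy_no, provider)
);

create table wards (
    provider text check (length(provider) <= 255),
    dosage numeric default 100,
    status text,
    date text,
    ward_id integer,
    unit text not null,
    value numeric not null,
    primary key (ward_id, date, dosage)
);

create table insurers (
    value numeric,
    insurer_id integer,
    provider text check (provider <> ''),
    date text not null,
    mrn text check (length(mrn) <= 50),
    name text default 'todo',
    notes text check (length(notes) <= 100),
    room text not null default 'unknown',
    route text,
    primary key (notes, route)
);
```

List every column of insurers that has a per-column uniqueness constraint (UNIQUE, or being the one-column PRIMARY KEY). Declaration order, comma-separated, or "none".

none

- value: no UNIQUE or single-column PK constraint.
- insurer_id: no UNIQUE or single-column PK constraint.
- provider: no UNIQUE or single-column PK constraint.
- date: no UNIQUE or single-column PK constraint.
- mrn: no UNIQUE or single-column PK constraint.
- name: no UNIQUE or single-column PK constraint.
- notes: part of a composite PRIMARY KEY — only the tuple is unique, not this column on its own.
- room: no UNIQUE or single-column PK constraint.
- route: part of a composite PRIMARY KEY — only the tuple is unique, not this column on its own.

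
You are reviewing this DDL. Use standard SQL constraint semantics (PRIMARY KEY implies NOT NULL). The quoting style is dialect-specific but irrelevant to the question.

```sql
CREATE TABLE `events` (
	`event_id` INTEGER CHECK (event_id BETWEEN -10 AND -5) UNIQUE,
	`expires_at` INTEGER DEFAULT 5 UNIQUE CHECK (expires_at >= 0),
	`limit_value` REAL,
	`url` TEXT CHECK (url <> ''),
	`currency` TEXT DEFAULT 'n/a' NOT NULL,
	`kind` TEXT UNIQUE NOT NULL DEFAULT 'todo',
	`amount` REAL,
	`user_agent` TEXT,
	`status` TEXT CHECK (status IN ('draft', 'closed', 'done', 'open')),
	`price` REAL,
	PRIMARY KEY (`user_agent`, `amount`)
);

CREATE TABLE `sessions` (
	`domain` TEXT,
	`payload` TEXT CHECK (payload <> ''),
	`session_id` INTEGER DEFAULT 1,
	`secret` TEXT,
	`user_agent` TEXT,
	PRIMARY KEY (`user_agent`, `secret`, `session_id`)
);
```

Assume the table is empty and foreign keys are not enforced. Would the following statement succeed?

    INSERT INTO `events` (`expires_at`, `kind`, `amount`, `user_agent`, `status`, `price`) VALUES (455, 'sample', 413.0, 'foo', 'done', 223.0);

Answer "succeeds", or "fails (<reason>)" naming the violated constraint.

NOT NULL columns: amount is supplied; currency defaults to 'n/a'; kind is supplied; user_agent is supplied.
CHECK constraints: 455 satisfies (expires_at >= 0); 'done' satisfies (status IN ('draft', 'closed', 'done', 'open')).
No constraint is violated.

succeeds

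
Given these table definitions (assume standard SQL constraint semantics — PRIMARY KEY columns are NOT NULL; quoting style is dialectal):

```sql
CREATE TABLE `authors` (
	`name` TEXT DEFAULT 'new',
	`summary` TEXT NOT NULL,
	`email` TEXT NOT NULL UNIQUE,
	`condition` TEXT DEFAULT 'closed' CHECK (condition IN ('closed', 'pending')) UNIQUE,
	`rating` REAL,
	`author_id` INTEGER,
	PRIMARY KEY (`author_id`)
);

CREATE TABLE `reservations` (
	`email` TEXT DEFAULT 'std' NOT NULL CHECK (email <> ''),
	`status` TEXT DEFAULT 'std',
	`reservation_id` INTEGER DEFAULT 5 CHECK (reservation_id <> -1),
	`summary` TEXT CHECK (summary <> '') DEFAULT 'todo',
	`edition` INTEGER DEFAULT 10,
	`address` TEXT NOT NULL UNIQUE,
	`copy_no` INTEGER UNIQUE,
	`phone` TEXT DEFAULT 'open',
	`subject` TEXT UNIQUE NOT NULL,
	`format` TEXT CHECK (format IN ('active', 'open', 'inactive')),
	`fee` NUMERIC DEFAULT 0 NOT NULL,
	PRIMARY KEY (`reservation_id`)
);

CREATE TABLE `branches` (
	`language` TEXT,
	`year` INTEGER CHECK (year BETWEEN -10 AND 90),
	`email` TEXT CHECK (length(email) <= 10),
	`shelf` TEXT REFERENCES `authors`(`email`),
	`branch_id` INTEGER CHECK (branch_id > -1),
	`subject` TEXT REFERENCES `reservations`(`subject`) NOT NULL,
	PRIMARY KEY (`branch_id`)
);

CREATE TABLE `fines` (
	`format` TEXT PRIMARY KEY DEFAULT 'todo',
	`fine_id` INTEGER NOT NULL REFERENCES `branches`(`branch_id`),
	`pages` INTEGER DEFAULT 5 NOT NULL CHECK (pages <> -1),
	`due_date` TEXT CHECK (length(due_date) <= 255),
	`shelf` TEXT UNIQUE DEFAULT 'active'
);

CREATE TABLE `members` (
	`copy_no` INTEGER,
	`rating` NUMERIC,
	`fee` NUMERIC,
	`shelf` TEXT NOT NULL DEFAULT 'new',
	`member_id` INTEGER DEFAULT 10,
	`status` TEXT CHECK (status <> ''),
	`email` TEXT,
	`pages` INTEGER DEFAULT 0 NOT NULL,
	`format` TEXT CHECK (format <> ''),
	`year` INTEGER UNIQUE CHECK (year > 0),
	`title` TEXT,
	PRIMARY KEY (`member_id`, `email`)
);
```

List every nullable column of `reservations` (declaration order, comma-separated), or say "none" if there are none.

- email: declared NOT NULL → not nullable.
- status: DEFAULT only fills an omitted column; an explicit NULL is still allowed → nullable.
- reservation_id: part of the PRIMARY KEY, which implies NOT NULL → not nullable.
- summary: CHECK does not forbid NULL (a CHECK constraint passes when its expression is NULL) → nullable.
- edition: DEFAULT only fills an omitted column; an explicit NULL is still allowed → nullable.
- address: declared NOT NULL → not nullable.
- copy_no: UNIQUE does not imply NOT NULL → nullable.
- phone: DEFAULT only fills an omitted column; an explicit NULL is still allowed → nullable.
- subject: declared NOT NULL → not nullable.
- format: CHECK does not forbid NULL (a CHECK constraint passes when its expression is NULL) → nullable.
- fee: declared NOT NULL → not nullable.

status, summary, edition, copy_no, phone, format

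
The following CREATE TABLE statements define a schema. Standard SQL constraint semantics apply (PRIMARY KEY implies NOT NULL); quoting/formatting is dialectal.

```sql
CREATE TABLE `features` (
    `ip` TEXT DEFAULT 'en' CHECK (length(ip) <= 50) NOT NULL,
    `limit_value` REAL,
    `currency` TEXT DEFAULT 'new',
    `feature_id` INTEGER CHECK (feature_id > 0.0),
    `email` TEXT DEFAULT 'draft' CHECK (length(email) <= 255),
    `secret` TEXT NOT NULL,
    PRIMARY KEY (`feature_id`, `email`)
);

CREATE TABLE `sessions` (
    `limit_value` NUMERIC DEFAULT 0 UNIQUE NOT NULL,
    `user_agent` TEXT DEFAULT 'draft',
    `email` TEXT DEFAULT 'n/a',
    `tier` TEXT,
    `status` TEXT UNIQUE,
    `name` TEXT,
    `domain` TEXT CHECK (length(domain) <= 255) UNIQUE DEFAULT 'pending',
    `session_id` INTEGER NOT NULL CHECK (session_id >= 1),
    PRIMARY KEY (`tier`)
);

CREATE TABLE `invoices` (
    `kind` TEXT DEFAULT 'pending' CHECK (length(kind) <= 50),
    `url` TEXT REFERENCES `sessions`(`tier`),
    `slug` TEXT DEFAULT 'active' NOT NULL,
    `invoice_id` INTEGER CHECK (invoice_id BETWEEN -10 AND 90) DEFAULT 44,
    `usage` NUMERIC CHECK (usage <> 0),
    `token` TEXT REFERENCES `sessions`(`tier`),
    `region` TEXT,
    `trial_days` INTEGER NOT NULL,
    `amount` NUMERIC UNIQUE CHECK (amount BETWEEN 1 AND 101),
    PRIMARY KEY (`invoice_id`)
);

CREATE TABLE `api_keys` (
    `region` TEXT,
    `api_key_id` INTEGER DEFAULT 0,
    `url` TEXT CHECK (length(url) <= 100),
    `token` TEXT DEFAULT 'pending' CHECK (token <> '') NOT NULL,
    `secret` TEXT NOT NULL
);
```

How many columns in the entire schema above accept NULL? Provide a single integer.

features: 2 nullable (limit_value, currency — PK (feature_id, email) and explicit NOT NULL columns excluded).
sessions: 5 nullable (user_agent, email, status, name, domain — PK (tier) and explicit NOT NULL columns excluded).
invoices: 6 nullable (kind, url, usage, token, region, amount — PK (invoice_id) and explicit NOT NULL columns excluded).
api_keys: 3 nullable (region, api_key_id, url — PK none and explicit NOT NULL columns excluded).
Total: 2 + 5 + 6 + 3 = 16.

16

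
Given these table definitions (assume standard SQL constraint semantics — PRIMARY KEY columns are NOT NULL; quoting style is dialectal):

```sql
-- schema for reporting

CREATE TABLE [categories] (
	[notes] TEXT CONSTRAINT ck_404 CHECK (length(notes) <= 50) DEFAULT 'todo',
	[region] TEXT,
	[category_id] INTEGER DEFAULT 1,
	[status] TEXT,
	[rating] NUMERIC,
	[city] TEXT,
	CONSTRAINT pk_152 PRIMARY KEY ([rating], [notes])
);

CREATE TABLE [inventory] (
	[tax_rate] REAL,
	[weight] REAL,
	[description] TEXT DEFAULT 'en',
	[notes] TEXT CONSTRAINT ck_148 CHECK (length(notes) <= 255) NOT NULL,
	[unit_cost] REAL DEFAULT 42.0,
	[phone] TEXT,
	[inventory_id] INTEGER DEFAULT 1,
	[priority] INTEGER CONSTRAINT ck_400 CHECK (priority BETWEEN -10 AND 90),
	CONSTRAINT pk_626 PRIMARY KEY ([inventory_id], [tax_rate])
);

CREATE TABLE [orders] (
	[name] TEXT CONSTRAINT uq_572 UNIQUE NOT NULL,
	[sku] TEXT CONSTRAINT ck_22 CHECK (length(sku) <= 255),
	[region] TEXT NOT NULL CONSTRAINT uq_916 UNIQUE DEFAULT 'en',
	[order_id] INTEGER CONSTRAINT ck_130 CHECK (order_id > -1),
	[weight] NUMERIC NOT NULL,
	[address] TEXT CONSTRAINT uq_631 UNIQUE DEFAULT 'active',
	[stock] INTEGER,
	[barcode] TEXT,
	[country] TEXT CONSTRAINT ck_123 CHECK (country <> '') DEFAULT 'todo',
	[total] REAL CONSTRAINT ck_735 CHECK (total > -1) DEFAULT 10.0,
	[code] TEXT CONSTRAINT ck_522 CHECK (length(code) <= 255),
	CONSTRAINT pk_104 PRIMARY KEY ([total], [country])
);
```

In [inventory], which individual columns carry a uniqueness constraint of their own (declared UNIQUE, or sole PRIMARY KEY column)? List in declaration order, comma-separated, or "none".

- tax_rate: part of a composite PRIMARY KEY — only the tuple is unique, not this column on its own.
- weight: no UNIQUE or single-column PK constraint.
- description: no UNIQUE or single-column PK constraint.
- notes: no UNIQUE or single-column PK constraint.
- unit_cost: no UNIQUE or single-column PK constraint.
- phone: no UNIQUE or single-column PK constraint.
- inventory_id: part of a composite PRIMARY KEY — only the tuple is unique, not this column on its own.
- priority: no UNIQUE or single-column PK constraint.

none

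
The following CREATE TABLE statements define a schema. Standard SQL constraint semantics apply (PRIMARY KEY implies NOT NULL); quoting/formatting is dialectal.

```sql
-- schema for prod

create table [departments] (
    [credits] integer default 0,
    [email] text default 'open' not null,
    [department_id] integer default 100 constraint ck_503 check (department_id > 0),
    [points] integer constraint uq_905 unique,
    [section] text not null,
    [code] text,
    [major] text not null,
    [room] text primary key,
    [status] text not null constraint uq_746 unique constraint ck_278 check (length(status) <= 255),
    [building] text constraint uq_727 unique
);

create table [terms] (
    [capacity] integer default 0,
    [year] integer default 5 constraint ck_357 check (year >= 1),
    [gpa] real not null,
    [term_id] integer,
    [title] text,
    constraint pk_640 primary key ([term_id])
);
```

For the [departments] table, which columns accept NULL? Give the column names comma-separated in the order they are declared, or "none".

- credits: DEFAULT only fills an omitted column; an explicit NULL is still allowed → nullable.
- email: declared NOT NULL → not nullable.
- department_id: CHECK does not forbid NULL (a CHECK constraint passes when its expression is NULL) → nullable.
- points: UNIQUE does not imply NOT NULL → nullable.
- section: declared NOT NULL → not nullable.
- code: no NOT NULL constraint applies → nullable.
- major: declared NOT NULL → not nullable.
- room: part of the PRIMARY KEY, which implies NOT NULL → not nullable.
- status: declared NOT NULL → not nullable.
- building: UNIQUE does not imply NOT NULL → nullable.

credits, department_id, points, code, building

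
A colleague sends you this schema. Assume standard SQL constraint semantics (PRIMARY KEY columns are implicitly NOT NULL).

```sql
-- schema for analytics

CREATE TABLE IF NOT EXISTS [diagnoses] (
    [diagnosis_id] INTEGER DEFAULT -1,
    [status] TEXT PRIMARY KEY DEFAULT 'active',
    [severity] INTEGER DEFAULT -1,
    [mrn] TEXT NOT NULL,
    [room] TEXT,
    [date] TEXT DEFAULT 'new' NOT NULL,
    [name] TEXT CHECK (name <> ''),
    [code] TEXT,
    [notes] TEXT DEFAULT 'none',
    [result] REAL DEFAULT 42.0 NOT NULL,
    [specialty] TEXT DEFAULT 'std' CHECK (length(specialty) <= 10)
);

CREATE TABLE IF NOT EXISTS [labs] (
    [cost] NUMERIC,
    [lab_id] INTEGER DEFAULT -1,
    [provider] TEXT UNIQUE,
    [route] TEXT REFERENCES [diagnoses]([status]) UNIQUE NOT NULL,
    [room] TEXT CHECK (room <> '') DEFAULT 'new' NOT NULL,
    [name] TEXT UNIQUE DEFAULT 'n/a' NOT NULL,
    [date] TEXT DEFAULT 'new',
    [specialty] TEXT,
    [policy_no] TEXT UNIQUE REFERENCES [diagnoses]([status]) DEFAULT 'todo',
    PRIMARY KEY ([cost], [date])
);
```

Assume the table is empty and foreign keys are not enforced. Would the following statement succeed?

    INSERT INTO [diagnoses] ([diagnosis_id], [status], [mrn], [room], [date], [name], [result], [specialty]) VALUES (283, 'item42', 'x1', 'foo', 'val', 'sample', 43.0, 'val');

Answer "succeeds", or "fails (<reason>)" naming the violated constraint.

succeeds

NOT NULL columns: date is supplied; mrn is supplied; result is supplied; status is supplied.
CHECK constraints: 'sample' satisfies (name <> ''); 'val' satisfies (length(specialty) <= 10).
No constraint is violated.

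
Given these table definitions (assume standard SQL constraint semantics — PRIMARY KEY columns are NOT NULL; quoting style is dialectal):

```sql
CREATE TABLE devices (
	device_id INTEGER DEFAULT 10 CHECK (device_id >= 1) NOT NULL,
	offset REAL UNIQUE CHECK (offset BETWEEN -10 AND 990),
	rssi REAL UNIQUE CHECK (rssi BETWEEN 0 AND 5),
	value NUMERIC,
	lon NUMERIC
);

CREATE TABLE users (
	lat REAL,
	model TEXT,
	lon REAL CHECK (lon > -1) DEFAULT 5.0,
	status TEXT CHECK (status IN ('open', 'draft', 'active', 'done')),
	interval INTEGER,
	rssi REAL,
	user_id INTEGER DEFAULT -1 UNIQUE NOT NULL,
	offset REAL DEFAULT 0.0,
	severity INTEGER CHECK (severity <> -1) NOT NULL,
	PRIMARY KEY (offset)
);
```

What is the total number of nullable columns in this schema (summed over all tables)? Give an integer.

devices: 4 nullable (offset, rssi, value, lon — PK none and explicit NOT NULL columns excluded).
users: 6 nullable (lat, model, lon, status, interval, rssi — PK (offset) and explicit NOT NULL columns excluded).
Total: 4 + 6 = 10.

10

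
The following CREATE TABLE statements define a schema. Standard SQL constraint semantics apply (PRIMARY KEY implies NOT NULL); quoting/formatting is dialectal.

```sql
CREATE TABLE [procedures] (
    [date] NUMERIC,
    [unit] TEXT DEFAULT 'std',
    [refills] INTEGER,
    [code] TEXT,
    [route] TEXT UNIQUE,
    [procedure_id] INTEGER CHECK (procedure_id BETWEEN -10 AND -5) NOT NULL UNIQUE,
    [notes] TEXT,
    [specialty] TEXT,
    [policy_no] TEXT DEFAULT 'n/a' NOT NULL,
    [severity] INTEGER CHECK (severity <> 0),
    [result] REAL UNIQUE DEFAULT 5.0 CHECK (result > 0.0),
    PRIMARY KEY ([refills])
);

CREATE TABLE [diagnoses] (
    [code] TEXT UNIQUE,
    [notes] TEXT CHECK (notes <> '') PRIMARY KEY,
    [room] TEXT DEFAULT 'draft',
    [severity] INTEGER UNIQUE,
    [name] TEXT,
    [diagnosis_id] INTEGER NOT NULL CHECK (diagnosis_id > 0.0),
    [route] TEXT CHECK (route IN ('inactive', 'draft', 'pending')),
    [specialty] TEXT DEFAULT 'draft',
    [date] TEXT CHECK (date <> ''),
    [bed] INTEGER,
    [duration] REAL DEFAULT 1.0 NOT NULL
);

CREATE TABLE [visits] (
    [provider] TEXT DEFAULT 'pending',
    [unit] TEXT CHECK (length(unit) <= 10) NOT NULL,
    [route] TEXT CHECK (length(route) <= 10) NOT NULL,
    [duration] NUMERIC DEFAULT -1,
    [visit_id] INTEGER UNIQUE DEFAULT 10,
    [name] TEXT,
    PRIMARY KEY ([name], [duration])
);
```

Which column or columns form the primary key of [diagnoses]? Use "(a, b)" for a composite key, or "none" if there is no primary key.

notes

notes is declared PRIMARY KEY inline on the column.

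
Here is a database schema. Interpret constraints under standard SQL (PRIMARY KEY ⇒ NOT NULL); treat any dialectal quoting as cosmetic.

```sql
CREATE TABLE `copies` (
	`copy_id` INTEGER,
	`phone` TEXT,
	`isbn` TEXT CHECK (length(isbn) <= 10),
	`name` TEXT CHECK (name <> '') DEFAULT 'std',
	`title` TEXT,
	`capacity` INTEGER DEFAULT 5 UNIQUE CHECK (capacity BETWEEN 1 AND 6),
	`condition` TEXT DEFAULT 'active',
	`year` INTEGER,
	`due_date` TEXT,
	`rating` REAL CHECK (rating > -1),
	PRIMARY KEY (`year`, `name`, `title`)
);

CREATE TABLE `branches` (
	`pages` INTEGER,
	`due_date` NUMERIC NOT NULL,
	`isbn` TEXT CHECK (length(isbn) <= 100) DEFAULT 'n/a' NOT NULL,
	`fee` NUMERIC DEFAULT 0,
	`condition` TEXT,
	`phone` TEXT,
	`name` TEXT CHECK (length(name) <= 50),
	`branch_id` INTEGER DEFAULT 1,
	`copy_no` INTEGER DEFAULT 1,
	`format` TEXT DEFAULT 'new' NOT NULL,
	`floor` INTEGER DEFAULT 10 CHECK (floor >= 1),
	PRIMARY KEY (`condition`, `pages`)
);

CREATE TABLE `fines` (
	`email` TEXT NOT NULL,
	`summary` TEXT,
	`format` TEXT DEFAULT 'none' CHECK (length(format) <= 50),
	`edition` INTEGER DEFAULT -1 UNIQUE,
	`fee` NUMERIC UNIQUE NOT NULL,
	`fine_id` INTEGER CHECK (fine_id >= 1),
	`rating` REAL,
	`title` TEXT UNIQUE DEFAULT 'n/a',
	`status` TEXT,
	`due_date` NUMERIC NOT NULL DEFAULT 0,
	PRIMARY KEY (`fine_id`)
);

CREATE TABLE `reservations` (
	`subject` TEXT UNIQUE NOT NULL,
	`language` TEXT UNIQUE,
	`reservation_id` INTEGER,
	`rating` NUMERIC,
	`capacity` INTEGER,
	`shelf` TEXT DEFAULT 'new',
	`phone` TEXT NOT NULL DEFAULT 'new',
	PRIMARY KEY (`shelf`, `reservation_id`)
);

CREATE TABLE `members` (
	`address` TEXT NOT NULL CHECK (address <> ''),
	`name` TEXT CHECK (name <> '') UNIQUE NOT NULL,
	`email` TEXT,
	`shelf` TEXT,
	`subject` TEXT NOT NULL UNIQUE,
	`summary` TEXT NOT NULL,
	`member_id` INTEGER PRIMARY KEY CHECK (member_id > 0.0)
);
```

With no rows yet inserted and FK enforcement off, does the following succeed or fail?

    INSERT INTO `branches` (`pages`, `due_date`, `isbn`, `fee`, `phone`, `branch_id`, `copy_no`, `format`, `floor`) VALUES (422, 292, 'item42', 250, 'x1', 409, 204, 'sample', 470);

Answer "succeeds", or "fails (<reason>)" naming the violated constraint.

condition is omitted from the column list and has no DEFAULT, so it would receive NULL.
But condition is part of the PRIMARY KEY (implied NOT NULL).

fails (NOT NULL on condition)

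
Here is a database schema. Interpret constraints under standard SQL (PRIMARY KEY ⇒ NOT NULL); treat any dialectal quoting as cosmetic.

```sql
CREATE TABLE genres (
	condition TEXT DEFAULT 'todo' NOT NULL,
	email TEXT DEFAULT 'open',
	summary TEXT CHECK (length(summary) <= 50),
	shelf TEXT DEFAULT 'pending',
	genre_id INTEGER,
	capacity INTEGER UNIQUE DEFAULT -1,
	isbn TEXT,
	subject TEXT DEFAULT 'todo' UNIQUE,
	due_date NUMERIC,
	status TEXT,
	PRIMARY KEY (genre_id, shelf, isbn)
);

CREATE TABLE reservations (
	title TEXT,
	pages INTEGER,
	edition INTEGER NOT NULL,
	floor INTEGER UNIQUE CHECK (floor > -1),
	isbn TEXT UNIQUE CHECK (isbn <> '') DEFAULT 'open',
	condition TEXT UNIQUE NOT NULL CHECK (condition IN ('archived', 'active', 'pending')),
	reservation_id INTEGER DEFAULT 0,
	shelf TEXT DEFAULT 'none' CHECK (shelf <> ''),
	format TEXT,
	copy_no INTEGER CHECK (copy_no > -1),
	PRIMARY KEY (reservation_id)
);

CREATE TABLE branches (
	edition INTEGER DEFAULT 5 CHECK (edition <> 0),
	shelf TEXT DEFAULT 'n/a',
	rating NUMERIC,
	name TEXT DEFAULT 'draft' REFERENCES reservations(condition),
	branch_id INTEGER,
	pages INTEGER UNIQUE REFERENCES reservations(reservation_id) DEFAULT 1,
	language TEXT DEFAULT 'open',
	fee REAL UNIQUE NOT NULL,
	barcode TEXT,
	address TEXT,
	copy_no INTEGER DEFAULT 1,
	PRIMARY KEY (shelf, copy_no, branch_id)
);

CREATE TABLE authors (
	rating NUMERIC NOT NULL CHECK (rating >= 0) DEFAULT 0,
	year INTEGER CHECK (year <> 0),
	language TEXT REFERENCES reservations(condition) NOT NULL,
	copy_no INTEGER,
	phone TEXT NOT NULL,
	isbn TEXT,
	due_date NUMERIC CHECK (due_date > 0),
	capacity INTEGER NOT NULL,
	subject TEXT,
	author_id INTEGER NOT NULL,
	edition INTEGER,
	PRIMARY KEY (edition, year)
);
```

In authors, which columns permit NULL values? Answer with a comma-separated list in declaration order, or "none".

copy_no, isbn, due_date, subject

- rating: declared NOT NULL → not nullable.
- year: part of the PRIMARY KEY, which implies NOT NULL → not nullable.
- language: declared NOT NULL → not nullable.
- copy_no: no NOT NULL constraint applies → nullable.
- phone: declared NOT NULL → not nullable.
- isbn: no NOT NULL constraint applies → nullable.
- due_date: CHECK does not forbid NULL (a CHECK constraint passes when its expression is NULL) → nullable.
- capacity: declared NOT NULL → not nullable.
- subject: no NOT NULL constraint applies → nullable.
- author_id: declared NOT NULL → not nullable.
- edition: part of the PRIMARY KEY, which implies NOT NULL → not nullable.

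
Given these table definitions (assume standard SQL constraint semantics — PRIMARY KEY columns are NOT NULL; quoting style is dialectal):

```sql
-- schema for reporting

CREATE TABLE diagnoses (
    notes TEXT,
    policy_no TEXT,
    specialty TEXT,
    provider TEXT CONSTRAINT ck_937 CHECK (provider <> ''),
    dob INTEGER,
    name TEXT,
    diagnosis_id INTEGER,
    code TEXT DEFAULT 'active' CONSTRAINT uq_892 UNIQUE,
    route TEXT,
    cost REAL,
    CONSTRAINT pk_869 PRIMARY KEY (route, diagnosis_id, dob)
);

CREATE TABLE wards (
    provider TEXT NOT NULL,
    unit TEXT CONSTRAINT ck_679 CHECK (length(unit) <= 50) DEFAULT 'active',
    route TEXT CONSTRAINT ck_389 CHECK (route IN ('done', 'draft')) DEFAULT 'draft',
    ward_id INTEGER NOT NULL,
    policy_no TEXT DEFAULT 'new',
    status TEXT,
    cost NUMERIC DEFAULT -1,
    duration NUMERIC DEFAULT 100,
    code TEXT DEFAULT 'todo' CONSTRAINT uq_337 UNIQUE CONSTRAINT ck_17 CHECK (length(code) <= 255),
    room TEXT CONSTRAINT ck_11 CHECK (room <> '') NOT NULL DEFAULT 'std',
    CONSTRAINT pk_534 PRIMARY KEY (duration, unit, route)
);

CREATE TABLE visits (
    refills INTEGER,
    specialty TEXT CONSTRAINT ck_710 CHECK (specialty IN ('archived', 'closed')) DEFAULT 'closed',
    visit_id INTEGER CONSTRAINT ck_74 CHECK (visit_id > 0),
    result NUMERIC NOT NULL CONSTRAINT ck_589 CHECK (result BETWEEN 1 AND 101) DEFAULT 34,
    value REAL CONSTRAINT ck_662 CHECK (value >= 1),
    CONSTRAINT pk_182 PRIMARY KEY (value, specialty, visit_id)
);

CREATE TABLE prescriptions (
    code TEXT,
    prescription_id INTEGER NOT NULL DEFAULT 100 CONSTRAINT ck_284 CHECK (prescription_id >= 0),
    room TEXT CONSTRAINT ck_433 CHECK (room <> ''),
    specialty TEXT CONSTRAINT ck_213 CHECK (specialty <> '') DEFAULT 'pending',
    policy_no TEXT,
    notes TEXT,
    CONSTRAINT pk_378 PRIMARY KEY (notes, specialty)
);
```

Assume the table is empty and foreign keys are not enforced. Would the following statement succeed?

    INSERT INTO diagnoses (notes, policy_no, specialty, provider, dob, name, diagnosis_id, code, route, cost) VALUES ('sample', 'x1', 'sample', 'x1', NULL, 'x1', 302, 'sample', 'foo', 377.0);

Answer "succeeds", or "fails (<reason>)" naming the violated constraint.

dob is explicitly set to NULL, but dob is part of the PRIMARY KEY (implied NOT NULL).

fails (NOT NULL on dob)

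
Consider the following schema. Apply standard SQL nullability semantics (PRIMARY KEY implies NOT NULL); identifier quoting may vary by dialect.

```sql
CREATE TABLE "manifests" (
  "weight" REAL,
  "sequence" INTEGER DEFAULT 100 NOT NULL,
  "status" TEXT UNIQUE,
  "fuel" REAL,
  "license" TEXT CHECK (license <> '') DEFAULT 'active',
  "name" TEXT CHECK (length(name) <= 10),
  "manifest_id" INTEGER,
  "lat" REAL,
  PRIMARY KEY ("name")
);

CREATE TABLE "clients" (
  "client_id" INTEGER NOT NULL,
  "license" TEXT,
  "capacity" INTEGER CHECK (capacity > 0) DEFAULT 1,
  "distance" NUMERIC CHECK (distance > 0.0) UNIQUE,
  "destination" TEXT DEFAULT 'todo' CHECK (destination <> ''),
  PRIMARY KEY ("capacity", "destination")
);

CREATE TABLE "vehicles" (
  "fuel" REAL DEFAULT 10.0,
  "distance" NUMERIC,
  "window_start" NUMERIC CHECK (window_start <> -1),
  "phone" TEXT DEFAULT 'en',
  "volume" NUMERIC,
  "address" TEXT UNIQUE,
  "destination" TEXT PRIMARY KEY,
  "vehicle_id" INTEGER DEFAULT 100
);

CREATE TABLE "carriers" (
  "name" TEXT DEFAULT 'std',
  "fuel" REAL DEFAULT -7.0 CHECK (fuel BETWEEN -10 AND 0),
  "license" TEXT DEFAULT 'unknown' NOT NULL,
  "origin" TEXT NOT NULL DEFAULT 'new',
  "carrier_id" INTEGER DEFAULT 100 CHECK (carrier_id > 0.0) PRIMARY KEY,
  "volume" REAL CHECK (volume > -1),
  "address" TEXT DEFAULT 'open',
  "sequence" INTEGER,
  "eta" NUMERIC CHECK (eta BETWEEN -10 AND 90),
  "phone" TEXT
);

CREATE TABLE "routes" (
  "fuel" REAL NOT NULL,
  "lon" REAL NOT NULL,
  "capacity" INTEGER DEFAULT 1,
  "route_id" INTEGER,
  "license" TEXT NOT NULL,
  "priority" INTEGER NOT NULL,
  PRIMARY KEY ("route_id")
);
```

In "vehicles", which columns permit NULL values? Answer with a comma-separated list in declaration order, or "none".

fuel, distance, window_start, phone, volume, address, vehicle_id

- fuel: DEFAULT only fills an omitted column; an explicit NULL is still allowed → nullable.
- distance: no NOT NULL constraint applies → nullable.
- window_start: CHECK does not forbid NULL (a CHECK constraint passes when its expression is NULL) → nullable.
- phone: DEFAULT only fills an omitted column; an explicit NULL is still allowed → nullable.
- volume: no NOT NULL constraint applies → nullable.
- address: UNIQUE does not imply NOT NULL → nullable.
- destination: part of the PRIMARY KEY, which implies NOT NULL → not nullable.
- vehicle_id: DEFAULT only fills an omitted column; an explicit NULL is still allowed → nullable.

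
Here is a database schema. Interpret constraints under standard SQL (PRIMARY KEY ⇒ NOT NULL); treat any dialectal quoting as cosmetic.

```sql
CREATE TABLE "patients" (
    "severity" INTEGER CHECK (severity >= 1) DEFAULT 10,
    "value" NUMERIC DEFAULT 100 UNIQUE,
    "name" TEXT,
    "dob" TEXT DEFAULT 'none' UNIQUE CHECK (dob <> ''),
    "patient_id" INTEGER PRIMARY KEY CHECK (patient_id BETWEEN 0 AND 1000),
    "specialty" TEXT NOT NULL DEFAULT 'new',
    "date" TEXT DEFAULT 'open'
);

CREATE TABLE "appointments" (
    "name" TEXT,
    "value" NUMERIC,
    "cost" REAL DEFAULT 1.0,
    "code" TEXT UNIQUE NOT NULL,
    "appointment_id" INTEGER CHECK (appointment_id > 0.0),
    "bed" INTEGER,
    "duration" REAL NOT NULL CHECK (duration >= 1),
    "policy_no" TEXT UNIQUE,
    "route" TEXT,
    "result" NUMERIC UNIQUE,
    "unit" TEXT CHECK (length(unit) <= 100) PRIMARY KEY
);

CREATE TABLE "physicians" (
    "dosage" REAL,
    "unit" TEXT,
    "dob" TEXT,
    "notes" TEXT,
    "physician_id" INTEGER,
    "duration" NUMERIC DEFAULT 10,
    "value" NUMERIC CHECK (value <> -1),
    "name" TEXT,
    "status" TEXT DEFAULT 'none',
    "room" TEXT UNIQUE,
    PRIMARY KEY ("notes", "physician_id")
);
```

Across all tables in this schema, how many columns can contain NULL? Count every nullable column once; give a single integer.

21

patients: 5 nullable (severity, value, name, dob, date — PK (patient_id) and explicit NOT NULL columns excluded).
appointments: 8 nullable (name, value, cost, appointment_id, bed, policy_no, route, result — PK (unit) and explicit NOT NULL columns excluded).
physicians: 8 nullable (dosage, unit, dob, duration, value, name, status, room — PK (notes, physician_id) and explicit NOT NULL columns excluded).
Total: 5 + 8 + 8 = 21.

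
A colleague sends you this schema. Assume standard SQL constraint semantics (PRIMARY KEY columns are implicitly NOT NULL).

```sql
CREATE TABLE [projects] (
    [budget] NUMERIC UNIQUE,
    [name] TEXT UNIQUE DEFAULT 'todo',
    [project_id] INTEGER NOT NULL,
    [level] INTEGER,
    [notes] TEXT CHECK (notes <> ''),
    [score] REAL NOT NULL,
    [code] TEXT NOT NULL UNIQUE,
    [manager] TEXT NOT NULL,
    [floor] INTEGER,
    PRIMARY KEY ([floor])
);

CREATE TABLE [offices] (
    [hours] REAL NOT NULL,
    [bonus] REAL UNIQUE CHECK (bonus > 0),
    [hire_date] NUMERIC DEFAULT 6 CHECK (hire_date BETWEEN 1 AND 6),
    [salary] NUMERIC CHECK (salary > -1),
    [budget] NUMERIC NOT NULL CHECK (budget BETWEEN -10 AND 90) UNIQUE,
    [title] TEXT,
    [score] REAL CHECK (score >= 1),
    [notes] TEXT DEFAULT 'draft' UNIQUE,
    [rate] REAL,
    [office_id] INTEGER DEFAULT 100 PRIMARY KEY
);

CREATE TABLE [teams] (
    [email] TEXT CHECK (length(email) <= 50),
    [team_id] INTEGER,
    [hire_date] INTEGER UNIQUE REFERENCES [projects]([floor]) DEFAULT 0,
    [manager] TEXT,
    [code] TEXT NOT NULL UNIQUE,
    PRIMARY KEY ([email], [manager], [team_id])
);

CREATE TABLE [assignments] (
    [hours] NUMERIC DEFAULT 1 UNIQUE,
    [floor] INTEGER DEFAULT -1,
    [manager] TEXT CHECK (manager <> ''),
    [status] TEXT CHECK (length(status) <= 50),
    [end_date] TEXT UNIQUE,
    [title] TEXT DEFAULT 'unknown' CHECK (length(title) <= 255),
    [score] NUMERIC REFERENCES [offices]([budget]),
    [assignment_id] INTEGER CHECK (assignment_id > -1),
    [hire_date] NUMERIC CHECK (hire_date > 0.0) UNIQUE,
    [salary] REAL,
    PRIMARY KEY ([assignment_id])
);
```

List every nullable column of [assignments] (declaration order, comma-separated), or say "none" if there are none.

hours, floor, manager, status, end_date, title, score, hire_date, salary

- hours: UNIQUE does not imply NOT NULL → nullable.
- floor: DEFAULT only fills an omitted column; an explicit NULL is still allowed → nullable.
- manager: CHECK does not forbid NULL (a CHECK constraint passes when its expression is NULL) → nullable.
- status: CHECK does not forbid NULL (a CHECK constraint passes when its expression is NULL) → nullable.
- end_date: UNIQUE does not imply NOT NULL → nullable.
- title: CHECK does not forbid NULL (a CHECK constraint passes when its expression is NULL) → nullable.
- score: a foreign key column may be NULL unless separately constrained → nullable.
- assignment_id: part of the PRIMARY KEY, which implies NOT NULL → not nullable.
- hire_date: CHECK does not forbid NULL (a CHECK constraint passes when its expression is NULL) → nullable.
- salary: no NOT NULL constraint applies → nullable.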